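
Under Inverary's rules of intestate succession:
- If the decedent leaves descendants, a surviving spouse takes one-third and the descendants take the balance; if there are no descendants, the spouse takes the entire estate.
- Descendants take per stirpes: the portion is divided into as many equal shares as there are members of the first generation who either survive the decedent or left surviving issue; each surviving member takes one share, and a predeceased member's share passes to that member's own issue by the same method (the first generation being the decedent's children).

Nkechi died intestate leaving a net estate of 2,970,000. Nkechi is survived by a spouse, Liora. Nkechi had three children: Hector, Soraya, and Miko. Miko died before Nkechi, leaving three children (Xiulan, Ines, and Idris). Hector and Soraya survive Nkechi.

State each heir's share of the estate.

Liora: 990,000; Hector: 660,000; Soraya: 660,000; Xiulan: 220,000; Ines: 220,000; Idris: 220,000

Liora takes one-third of 2,970,000 = 990,000. The remaining 1,980,000 passes to the descendants.
The descendants' portion (1,980,000) is divided into 3 shares of 660,000: Hector and Soraya each take 660,000; Miko's 660,000 share passes to Miko's issue.
Miko's share (660,000) is divided into 3 shares of 220,000: Xiulan, Ines, and Idris each take 220,000.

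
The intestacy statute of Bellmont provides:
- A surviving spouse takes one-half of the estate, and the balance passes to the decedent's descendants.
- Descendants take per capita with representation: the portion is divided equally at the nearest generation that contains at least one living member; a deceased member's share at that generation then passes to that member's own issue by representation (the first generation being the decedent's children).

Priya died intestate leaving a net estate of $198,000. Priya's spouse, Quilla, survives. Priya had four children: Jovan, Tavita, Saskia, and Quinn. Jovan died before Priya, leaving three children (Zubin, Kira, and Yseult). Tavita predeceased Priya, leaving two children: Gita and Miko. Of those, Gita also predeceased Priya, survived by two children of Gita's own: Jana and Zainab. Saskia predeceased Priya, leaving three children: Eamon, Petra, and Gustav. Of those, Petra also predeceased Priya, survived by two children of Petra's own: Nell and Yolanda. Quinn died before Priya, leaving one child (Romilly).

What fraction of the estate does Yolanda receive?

Yolanda receives 1/36 of the estate.

Quilla takes one-half of $198,000 = $99,000. The remaining $99,000 passes to the descendants.
No child survives, so the initial division is made at the grandchildren's generation.
The descendants' portion ($99,000) is divided into 9 shares of $11,000: Zubin, Kira, Yseult, Miko, Eamon, Gustav, and Romilly each take $11,000; Gita's $11,000 share passes to Gita's issue; Petra's $11,000 share passes to Petra's issue.
Gita's share ($11,000) is divided into 2 shares of $5,500: Jana and Zainab each take $5,500.
Petra's share ($11,000) is divided into 2 shares of $5,500: Nell and Yolanda each take $5,500.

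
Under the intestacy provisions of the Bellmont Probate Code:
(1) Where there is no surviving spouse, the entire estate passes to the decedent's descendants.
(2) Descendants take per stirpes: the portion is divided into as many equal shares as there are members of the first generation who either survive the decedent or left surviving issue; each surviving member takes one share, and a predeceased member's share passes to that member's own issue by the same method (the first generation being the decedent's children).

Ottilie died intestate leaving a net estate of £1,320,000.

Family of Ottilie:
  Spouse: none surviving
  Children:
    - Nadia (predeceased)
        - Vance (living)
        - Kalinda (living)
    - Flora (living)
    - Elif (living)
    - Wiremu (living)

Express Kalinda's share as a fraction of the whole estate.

Kalinda receives 1/8 of the estate.

The entire £1,320,000 passes to the descendants.
That amount (£1,320,000) is divided into 4 shares of £330,000: Flora, Elif, and Wiremu each take £330,000; Nadia's £330,000 share passes to Nadia's issue.
Nadia's share (£330,000) is divided into 2 shares of £165,000: Vance and Kalinda each take £165,000.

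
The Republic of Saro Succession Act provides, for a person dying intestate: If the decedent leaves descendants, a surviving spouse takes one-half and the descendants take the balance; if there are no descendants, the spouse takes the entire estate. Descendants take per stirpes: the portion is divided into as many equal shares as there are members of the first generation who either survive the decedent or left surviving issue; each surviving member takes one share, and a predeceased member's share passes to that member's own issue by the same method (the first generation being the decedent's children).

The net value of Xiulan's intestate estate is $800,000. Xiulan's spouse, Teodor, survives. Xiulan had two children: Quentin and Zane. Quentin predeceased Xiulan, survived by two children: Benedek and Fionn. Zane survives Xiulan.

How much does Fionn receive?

Teodor takes one-half of $800,000 = $400,000. The remaining $400,000 passes to the descendants.
The descendants' portion ($400,000) is divided into 2 shares of $200,000: Zane takes $200,000; Quentin's $200,000 share passes to Quentin's issue.
Quentin's share ($200,000) is divided into 2 shares of $100,000: Benedek and Fionn each take $100,000.

Fionn receives $100,000.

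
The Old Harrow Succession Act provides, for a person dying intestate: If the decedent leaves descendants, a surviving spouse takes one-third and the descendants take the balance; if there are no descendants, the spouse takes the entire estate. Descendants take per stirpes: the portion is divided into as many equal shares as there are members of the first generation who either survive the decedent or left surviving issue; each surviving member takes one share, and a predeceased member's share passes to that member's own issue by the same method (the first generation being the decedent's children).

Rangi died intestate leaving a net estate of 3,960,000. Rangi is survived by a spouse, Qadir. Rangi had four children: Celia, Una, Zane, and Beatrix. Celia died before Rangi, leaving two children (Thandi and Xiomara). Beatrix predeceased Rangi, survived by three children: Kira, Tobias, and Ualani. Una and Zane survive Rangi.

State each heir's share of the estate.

Qadir: 1,320,000; Thandi: 330,000; Xiomara: 330,000; Una: 660,000; Zane: 660,000; Kira: 220,000; Tobias: 220,000; Ualani: 220,000

Qadir takes one-third of 3,960,000 = 1,320,000. The remaining 2,640,000 passes to the descendants.
The descendants' portion (2,640,000) is divided into 4 shares of 660,000: Una and Zane each take 660,000; Celia's 660,000 share passes to Celia's issue; Beatrix's 660,000 share passes to Beatrix's issue.
Celia's share (660,000) is divided into 2 shares of 330,000: Thandi and Xiomara each take 330,000.
Beatrix's share (660,000) is divided into 3 shares of 220,000: Kira, Tobias, and Ualani each take 220,000.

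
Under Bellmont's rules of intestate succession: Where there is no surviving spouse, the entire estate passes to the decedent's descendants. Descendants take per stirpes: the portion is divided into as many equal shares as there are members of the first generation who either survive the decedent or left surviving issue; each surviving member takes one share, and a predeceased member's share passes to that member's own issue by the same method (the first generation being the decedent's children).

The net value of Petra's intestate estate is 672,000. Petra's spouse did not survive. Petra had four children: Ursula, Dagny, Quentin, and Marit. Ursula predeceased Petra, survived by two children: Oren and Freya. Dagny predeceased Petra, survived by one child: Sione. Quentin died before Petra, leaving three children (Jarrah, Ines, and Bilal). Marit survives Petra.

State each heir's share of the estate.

Oren: 84,000; Freya: 84,000; Sione: 168,000; Jarrah: 56,000; Ines: 56,000; Bilal: 56,000; Marit: 168,000

The entire 672,000 passes to the descendants.
That amount (672,000) is divided into 4 shares of 168,000: Marit takes 168,000; Ursula's 168,000 share passes to Ursula's issue; Dagny's 168,000 share passes to Dagny's issue; Quentin's 168,000 share passes to Quentin's issue.
Ursula's share (168,000) is divided into 2 shares of 84,000: Oren and Freya each take 84,000.
Dagny's share (168,000) passes entirely to Sione.
Quentin's share (168,000) is divided into 3 shares of 56,000: Jarrah, Ines, and Bilal each take 56,000.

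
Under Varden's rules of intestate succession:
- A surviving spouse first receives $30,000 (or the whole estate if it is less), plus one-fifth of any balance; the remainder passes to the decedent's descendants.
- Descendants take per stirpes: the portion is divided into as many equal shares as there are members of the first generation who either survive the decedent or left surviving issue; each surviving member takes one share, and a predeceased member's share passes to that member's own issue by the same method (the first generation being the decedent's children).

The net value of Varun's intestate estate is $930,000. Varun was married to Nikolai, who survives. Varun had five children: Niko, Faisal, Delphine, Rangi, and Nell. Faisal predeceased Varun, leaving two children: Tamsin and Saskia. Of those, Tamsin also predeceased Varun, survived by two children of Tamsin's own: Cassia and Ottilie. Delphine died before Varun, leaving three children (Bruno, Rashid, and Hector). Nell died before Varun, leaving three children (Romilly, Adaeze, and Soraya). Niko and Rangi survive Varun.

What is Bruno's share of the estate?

Nikolai first takes $30,000, leaving a balance of $900,000. Nikolai then takes one-fifth of the balance ($180,000), for a total of $210,000. The remaining $720,000 passes to the descendants.
The descendants' portion ($720,000) is divided into 5 shares of $144,000: Niko and Rangi each take $144,000; Faisal's $144,000 share passes to Faisal's issue; Delphine's $144,000 share passes to Delphine's issue; Nell's $144,000 share passes to Nell's issue.
Faisal's share ($144,000) is divided into 2 shares of $72,000: Saskia takes $72,000; Tamsin's $72,000 share passes to Tamsin's issue.
Tamsin's share ($72,000) is divided into 2 shares of $36,000: Cassia and Ottilie each take $36,000.
Delphine's share ($144,000) is divided into 3 shares of $48,000: Bruno, Rashid, and Hector each take $48,000.
Nell's share ($144,000) is divided into 3 shares of $48,000: Romilly, Adaeze, and Soraya each take $48,000.

Bruno receives $48,000.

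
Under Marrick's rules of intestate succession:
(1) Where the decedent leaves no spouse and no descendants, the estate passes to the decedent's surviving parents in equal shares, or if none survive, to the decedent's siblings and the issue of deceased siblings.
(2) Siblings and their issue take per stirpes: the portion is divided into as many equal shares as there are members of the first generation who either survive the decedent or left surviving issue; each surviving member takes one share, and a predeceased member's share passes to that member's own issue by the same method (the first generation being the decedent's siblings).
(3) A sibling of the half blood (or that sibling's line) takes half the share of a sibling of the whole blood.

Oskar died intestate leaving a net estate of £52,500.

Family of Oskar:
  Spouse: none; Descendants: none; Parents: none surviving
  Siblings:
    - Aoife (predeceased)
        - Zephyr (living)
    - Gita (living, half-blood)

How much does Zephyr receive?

Zephyr receives £35,000.

The entire £52,500 passes to the siblings and their issue.
Counting each half-blood sibling's line as half a unit, there are 3/2 units in £52,500, so one unit is £35,000. Whole-blood lines (Aoife) take £35,000 each; half-blood lines (Gita) take £17,500 each.
Aoife's share (£35,000) passes entirely to Zephyr.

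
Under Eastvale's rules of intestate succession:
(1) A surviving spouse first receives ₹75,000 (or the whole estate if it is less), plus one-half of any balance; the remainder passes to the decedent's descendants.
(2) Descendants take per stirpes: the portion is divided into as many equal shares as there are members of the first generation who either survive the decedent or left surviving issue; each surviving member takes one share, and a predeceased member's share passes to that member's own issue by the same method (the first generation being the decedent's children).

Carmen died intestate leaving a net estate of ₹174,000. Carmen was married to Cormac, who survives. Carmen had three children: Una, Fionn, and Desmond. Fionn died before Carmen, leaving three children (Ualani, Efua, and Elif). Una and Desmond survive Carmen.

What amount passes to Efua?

Cormac first takes ₹75,000, leaving a balance of ₹99,000. Cormac then takes one-half of the balance (₹49,500), for a total of ₹124,500. The remaining ₹49,500 passes to the descendants.
The descendants' portion (₹49,500) is divided into 3 shares of ₹16,500: Una and Desmond each take ₹16,500; Fionn's ₹16,500 share passes to Fionn's issue.
Fionn's share (₹16,500) is divided into 3 shares of ₹5,500: Ualani, Efua, and Elif each take ₹5,500.

Efua receives ₹5,500.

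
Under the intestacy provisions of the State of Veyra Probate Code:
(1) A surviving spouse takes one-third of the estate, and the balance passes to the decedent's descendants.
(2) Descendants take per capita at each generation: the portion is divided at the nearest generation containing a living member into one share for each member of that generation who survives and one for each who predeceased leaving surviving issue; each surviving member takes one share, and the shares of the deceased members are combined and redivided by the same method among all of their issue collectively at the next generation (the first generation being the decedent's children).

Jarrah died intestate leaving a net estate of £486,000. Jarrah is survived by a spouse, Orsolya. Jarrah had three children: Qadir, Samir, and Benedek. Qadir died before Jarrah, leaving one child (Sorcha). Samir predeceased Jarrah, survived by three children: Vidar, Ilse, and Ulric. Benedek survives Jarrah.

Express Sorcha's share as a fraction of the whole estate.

Orsolya takes one-third of £486,000 = £162,000. The remaining £324,000 passes to the descendants.
The descendants' portion (£324,000) is divided at the children's generation into 3 shares of £108,000. Benedek takes £108,000. The 2 shares of the deceased (Qadir and Samir) are combined into a pool of £216,000.
That pool (£216,000) is divided at the grandchildren's generation equally among Sorcha, Vidar, Ilse, and Ulric: £54,000 each.

Sorcha receives 1/9 of the estate.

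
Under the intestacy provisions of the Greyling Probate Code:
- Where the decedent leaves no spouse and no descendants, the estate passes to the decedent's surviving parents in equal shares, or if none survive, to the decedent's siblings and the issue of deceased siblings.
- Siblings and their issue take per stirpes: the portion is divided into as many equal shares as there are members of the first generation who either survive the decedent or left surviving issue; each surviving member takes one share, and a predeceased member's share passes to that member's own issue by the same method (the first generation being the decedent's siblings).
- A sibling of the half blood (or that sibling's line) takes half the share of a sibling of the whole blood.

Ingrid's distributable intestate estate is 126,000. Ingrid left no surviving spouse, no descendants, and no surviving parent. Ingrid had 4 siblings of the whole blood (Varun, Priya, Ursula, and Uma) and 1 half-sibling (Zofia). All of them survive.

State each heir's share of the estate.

The entire 126,000 passes to the siblings and their issue.
Counting each half-blood sibling's line as half a unit, there are 9/2 units in 126,000, so one unit is 28,000. Whole-blood lines (Varun, Priya, Ursula, and Uma) take 28,000 each; half-blood lines (Zofia) take 14,000 each.

Zofia: 14,000; Varun: 28,000; Priya: 28,000; Ursula: 28,000; Uma: 28,000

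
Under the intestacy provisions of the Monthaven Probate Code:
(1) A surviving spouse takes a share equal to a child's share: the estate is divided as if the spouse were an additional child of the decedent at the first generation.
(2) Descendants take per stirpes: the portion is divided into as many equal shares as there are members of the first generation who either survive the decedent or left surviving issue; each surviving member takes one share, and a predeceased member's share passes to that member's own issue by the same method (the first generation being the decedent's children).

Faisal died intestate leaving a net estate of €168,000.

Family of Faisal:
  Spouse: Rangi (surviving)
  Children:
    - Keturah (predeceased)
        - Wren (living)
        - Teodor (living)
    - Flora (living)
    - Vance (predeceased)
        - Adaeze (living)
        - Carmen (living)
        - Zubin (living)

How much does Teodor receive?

The spouse counts as an additional share at the children's level, so there are 4 primary shares of €42,000. Rangi takes one such share (€42,000).
The children's combined portion (€126,000) is divided into 3 shares of €42,000: Flora takes €42,000; Keturah's €42,000 share passes to Keturah's issue; Vance's €42,000 share passes to Vance's issue.
Keturah's share (€42,000) is divided into 2 shares of €21,000: Wren and Teodor each take €21,000.
Vance's share (€42,000) is divided into 3 shares of €14,000: Adaeze, Carmen, and Zubin each take €14,000.

Teodor receives €21,000.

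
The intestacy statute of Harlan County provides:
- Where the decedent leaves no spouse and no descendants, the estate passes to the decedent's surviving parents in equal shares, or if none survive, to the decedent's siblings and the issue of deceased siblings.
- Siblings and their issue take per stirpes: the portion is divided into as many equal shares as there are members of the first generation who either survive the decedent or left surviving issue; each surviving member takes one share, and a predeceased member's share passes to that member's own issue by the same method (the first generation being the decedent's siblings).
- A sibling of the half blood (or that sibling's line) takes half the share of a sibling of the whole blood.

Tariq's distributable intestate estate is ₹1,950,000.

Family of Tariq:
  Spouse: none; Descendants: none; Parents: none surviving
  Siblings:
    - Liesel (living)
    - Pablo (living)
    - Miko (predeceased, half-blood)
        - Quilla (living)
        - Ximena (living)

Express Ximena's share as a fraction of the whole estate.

The entire ₹1,950,000 passes to the siblings and their issue.
Counting each half-blood sibling's line as half a unit, there are 5/2 units in ₹1,950,000, so one unit is ₹780,000. Whole-blood lines (Liesel and Pablo) take ₹780,000 each; half-blood lines (Miko) take ₹390,000 each.
Miko's share (₹390,000) is divided into 2 shares of ₹195,000: Quilla and Ximena each take ₹195,000.

Ximena receives 1/10 of the estate.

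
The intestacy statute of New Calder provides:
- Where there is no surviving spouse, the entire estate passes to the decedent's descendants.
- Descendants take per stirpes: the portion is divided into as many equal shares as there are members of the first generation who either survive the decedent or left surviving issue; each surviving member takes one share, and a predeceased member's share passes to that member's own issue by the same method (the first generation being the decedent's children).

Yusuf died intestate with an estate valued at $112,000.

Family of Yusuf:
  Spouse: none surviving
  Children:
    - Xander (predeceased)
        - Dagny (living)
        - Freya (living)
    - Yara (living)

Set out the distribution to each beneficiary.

The entire $112,000 passes to the descendants.
That amount ($112,000) is divided into 2 shares of $56,000: Yara takes $56,000; Xander's $56,000 share passes to Xander's issue.
Xander's share ($56,000) is divided into 2 shares of $28,000: Dagny and Freya each take $28,000.

Dagny: $28,000; Freya: $28,000; Yara: $56,000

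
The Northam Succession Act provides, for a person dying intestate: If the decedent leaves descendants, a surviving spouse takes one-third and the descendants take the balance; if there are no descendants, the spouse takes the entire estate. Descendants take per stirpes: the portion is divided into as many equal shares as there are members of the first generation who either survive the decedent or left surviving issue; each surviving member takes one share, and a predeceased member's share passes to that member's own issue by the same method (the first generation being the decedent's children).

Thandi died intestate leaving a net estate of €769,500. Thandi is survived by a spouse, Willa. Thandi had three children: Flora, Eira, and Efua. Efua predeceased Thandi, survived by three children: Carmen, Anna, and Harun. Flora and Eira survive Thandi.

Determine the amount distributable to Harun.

Harun receives €57,000.

Willa takes one-third of €769,500 = €256,500. The remaining €513,000 passes to the descendants.
The descendants' portion (€513,000) is divided into 3 shares of €171,000: Flora and Eira each take €171,000; Efua's €171,000 share passes to Efua's issue.
Efua's share (€171,000) is divided into 3 shares of €57,000: Carmen, Anna, and Harun each take €57,000.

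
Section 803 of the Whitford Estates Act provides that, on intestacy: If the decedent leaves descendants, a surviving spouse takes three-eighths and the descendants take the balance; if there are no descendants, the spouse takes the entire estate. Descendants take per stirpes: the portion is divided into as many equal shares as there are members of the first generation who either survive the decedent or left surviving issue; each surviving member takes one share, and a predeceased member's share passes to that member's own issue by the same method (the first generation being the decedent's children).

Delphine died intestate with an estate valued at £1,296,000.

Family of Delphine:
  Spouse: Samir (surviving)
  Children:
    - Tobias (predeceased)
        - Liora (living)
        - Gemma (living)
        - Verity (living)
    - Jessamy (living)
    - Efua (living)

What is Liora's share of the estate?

Liora receives £90,000.

Samir takes three-eighths of £1,296,000 = £486,000. The remaining £810,000 passes to the descendants.
The descendants' portion (£810,000) is divided into 3 shares of £270,000: Jessamy and Efua each take £270,000; Tobias's £270,000 share passes to Tobias's issue.
Tobias's share (£270,000) is divided into 3 shares of £90,000: Liora, Gemma, and Verity each take £90,000.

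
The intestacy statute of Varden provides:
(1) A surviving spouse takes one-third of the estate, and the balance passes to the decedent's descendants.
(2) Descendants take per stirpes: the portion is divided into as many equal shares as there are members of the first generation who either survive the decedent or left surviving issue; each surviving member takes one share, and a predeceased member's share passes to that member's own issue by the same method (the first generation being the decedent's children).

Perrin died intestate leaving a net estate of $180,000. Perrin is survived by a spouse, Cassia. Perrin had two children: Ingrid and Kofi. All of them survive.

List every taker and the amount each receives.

Cassia takes one-third of $180,000 = $60,000. The remaining $120,000 passes to the descendants.
The descendants' portion ($120,000) is divided into 2 shares of $60,000: Ingrid and Kofi each take $60,000.

Cassia: $60,000; Ingrid: $60,000; Kofi: $60,000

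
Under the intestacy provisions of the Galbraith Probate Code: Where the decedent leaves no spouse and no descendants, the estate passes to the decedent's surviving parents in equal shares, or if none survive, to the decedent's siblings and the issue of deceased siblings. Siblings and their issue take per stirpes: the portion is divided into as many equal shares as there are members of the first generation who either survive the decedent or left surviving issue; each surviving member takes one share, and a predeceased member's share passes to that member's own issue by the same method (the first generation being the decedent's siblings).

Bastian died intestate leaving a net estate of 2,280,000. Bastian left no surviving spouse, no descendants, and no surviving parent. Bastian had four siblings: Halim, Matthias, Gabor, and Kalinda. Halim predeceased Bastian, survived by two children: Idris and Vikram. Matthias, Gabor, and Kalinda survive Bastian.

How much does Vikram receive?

The entire 2,280,000 passes to the siblings and their issue.
That amount (2,280,000) is divided into 4 shares of 570,000: Matthias, Gabor, and Kalinda each take 570,000; Halim's 570,000 share passes to Halim's issue.
Halim's share (570,000) is divided into 2 shares of 285,000: Idris and Vikram each take 285,000.

Vikram receives 285,000.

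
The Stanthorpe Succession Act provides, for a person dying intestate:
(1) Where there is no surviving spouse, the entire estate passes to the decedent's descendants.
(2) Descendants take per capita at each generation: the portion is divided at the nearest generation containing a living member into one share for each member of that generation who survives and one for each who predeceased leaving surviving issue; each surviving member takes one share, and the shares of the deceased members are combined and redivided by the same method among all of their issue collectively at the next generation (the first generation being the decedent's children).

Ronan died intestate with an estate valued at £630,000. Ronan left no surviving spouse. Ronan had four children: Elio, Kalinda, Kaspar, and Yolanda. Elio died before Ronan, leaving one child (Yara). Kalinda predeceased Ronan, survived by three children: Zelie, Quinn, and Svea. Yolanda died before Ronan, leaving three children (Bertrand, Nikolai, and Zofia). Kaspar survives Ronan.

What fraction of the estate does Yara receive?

The entire £630,000 passes to the descendants.
That amount (£630,000) is divided at the children's generation into 4 shares of £157,500. Kaspar takes £157,500. The 3 shares of the deceased (Elio, Kalinda, and Yolanda) are combined into a pool of £472,500.
That pool (£472,500) is divided at the grandchildren's generation equally among Yara, Zelie, Quinn, Svea, Bertrand, Nikolai, and Zofia: £67,500 each.

Yara receives 3/28 of the estate.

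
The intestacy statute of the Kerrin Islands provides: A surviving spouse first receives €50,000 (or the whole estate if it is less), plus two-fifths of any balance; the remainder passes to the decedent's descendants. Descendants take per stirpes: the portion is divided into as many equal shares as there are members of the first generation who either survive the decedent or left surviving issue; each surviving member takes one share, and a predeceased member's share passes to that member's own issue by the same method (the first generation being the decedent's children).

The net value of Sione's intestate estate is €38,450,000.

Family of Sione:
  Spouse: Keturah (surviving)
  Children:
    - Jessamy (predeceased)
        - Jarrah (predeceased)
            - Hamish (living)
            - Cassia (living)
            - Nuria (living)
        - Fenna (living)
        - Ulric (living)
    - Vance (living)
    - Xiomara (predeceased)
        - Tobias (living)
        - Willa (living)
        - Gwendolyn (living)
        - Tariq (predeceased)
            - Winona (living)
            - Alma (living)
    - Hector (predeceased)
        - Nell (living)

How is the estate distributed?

Keturah first takes €50,000, leaving a balance of €38,400,000. Keturah then takes two-fifths of the balance (€15,360,000), for a total of €15,410,000. The remaining €23,040,000 passes to the descendants.
The descendants' portion (€23,040,000) is divided into 4 shares of €5,760,000: Vance takes €5,760,000; Jessamy's €5,760,000 share passes to Jessamy's issue; Xiomara's €5,760,000 share passes to Xiomara's issue; Hector's €5,760,000 share passes to Hector's issue.
Jessamy's share (€5,760,000) is divided into 3 shares of €1,920,000: Fenna and Ulric each take €1,920,000; Jarrah's €1,920,000 share passes to Jarrah's issue.
Jarrah's share (€1,920,000) is divided into 3 shares of €640,000: Hamish, Cassia, and Nuria each take €640,000.
Xiomara's share (€5,760,000) is divided into 4 shares of €1,440,000: Tobias, Willa, and Gwendolyn each take €1,440,000; Tariq's €1,440,000 share passes to Tariq's issue.
Tariq's share (€1,440,000) is divided into 2 shares of €720,000: Winona and Alma each take €720,000.
Hector's share (€5,760,000) passes entirely to Nell.

Keturah: €15,410,000; Hamish: €640,000; Cassia: €640,000; Nuria: €640,000; Fenna: €1,920,000; Ulric: €1,920,000; Vance: €5,760,000; Tobias: €1,440,000; Willa: €1,440,000; Gwendolyn: €1,440,000; Winona: €720,000; Alma: €720,000; Nell: €5,760,000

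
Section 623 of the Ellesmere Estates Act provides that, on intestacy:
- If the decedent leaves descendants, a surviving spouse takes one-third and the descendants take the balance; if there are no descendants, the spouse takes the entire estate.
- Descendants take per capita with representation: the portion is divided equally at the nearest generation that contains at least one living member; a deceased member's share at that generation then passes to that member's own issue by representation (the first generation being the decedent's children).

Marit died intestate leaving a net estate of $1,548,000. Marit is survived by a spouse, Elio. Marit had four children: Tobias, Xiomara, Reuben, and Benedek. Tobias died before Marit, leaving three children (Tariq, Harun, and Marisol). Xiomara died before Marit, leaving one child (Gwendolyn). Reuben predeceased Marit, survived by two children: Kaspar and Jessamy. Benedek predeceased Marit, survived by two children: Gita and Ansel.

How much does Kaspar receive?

Elio takes one-third of $1,548,000 = $516,000. The remaining $1,032,000 passes to the descendants.
No child survives, so the initial division is made at the grandchildren's generation.
The descendants' portion ($1,032,000) is divided into 8 shares of $129,000: Tariq, Harun, Marisol, Gwendolyn, Kaspar, Jessamy, Gita, and Ansel each take $129,000.

Kaspar receives $129,000.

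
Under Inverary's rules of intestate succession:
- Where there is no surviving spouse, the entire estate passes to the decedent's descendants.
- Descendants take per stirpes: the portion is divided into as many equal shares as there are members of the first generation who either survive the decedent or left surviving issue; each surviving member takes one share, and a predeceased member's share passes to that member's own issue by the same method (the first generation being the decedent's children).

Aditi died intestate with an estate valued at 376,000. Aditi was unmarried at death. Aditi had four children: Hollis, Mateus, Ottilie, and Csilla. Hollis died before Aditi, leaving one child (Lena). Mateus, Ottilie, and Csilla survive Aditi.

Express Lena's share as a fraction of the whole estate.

Lena receives 1/4 of the estate.

The entire 376,000 passes to the descendants.
That amount (376,000) is divided into 4 shares of 94,000: Mateus, Ottilie, and Csilla each take 94,000; Hollis's 94,000 share passes to Hollis's issue.
Hollis's share (94,000) passes entirely to Lena.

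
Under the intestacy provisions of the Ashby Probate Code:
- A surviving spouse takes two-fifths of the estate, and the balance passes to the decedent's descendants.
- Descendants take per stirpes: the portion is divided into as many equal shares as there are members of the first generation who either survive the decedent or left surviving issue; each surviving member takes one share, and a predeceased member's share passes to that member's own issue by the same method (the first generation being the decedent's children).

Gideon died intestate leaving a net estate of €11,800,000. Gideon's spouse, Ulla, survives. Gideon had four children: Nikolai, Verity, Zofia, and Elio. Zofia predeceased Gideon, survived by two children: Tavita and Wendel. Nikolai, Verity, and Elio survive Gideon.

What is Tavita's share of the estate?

Tavita receives €885,000.

Ulla takes two-fifths of €11,800,000 = €4,720,000. The remaining €7,080,000 passes to the descendants.
The descendants' portion (€7,080,000) is divided into 4 shares of €1,770,000: Nikolai, Verity, and Elio each take €1,770,000; Zofia's €1,770,000 share passes to Zofia's issue.
Zofia's share (€1,770,000) is divided into 2 shares of €885,000: Tavita and Wendel each take €885,000.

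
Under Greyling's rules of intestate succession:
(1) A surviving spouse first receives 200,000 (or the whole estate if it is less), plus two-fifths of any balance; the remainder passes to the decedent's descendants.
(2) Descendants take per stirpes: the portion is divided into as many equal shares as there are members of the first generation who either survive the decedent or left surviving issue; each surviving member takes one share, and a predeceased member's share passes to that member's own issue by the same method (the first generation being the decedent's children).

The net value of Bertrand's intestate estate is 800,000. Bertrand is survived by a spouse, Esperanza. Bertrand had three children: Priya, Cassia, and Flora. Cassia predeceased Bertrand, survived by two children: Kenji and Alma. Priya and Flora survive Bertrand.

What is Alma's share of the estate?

Alma receives 60,000.

Esperanza first takes 200,000, leaving a balance of 600,000. Esperanza then takes two-fifths of the balance (240,000), for a total of 440,000. The remaining 360,000 passes to the descendants.
The descendants' portion (360,000) is divided into 3 shares of 120,000: Priya and Flora each take 120,000; Cassia's 120,000 share passes to Cassia's issue.
Cassia's share (120,000) is divided into 2 shares of 60,000: Kenji and Alma each take 60,000.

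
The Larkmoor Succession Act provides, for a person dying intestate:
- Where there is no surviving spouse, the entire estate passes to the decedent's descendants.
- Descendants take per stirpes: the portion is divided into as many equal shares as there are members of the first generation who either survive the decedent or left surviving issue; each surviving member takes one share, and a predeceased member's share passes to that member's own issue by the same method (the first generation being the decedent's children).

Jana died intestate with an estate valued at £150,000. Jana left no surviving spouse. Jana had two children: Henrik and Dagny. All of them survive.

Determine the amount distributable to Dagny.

The entire £150,000 passes to the descendants.
That amount (£150,000) is divided into 2 shares of £75,000: Henrik and Dagny each take £75,000.

Dagny receives £75,000.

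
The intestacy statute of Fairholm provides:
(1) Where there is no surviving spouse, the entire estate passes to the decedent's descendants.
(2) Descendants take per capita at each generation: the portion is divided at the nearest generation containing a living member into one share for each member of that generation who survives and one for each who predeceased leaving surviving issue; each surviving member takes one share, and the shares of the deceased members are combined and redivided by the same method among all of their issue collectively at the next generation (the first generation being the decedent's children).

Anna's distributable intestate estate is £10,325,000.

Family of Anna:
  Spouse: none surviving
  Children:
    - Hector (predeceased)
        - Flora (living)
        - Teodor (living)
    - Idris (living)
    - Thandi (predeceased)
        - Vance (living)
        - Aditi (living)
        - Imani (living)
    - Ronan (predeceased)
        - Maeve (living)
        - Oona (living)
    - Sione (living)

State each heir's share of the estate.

Flora: £885,000; Teodor: £885,000; Idris: £2,065,000; Vance: £885,000; Aditi: £885,000; Imani: £885,000; Maeve: £885,000; Oona: £885,000; Sione: £2,065,000

The entire £10,325,000 passes to the descendants.
That amount (£10,325,000) is divided at the children's generation into 5 shares of £2,065,000. Idris and Sione each take £2,065,000. The 3 shares of the deceased (Hector, Thandi, and Ronan) are combined into a pool of £6,195,000.
That pool (£6,195,000) is divided at the grandchildren's generation equally among Flora, Teodor, Vance, Aditi, Imani, Maeve, and Oona: £885,000 each.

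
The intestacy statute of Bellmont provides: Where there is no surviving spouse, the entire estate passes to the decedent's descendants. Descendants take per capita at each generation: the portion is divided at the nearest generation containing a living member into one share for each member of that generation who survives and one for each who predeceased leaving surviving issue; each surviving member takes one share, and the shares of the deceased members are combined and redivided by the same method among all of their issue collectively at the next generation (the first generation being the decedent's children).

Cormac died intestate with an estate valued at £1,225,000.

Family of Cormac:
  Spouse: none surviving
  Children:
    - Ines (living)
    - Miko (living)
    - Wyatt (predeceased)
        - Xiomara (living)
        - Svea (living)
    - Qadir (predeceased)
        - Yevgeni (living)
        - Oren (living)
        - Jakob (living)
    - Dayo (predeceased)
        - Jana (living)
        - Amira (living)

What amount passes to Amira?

Amira receives £105,000.

The entire £1,225,000 passes to the descendants.
That amount (£1,225,000) is divided at the children's generation into 5 shares of £245,000. Ines and Miko each take £245,000. The 3 shares of the deceased (Wyatt, Qadir, and Dayo) are combined into a pool of £735,000.
That pool (£735,000) is divided at the grandchildren's generation equally among Xiomara, Svea, Yevgeni, Oren, Jakob, Jana, and Amira: £105,000 each.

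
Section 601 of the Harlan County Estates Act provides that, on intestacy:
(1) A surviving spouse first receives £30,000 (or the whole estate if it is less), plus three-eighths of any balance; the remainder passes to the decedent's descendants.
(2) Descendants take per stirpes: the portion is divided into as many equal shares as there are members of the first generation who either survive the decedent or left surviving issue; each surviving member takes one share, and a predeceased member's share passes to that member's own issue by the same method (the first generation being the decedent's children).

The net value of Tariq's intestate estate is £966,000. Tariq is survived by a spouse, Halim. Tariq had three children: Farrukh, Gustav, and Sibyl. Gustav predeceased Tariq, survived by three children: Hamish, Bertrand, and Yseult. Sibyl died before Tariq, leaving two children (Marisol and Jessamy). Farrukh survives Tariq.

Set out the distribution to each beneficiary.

Halim first takes £30,000, leaving a balance of £936,000. Halim then takes three-eighths of the balance (£351,000), for a total of £381,000. The remaining £585,000 passes to the descendants.
The descendants' portion (£585,000) is divided into 3 shares of £195,000: Farrukh takes £195,000; Gustav's £195,000 share passes to Gustav's issue; Sibyl's £195,000 share passes to Sibyl's issue.
Gustav's share (£195,000) is divided into 3 shares of £65,000: Hamish, Bertrand, and Yseult each take £65,000.
Sibyl's share (£195,000) is divided into 2 shares of £97,500: Marisol and Jessamy each take £97,500.

Halim: £381,000; Farrukh: £195,000; Hamish: £65,000; Bertrand: £65,000; Yseult: £65,000; Marisol: £97,500; Jessamy: £97,500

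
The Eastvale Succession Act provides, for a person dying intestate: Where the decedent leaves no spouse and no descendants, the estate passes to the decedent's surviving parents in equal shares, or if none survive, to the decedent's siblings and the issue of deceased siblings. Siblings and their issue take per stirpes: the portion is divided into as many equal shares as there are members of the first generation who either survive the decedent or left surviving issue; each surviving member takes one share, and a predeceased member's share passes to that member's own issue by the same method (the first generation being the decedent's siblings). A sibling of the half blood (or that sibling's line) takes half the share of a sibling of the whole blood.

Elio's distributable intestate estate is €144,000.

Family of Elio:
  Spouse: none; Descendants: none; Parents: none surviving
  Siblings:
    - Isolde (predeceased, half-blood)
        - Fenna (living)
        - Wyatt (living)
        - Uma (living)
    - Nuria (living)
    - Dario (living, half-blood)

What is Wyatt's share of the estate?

Wyatt receives €12,000.

The entire €144,000 passes to the siblings and their issue.
Counting each half-blood sibling's line as half a unit, there are 2 units in €144,000, so one unit is €72,000. Whole-blood lines (Nuria) take €72,000 each; half-blood lines (Isolde and Dario) take €36,000 each.
Isolde's share (€36,000) is divided into 3 shares of €12,000: Fenna, Wyatt, and Uma each take €12,000.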